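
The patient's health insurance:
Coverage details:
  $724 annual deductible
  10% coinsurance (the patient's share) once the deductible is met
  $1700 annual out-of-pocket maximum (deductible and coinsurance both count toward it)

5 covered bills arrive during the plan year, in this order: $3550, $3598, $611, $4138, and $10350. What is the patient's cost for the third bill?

$61.10

Claim 1 ($3550): $724 to deductible, leaving $2826; coinsurance $2826 × 10% = $282.60. Patient pays $1006.60; OOP now $1006.60.
Claim 2 ($3598): 10% coinsurance on $3598 = $359.80. Patient pays $359.80; OOP now $1366.40.
Claim 3 ($611): 10% coinsurance on $611 = $61.10. Patient owes $61.10 (running OOP $1427.50).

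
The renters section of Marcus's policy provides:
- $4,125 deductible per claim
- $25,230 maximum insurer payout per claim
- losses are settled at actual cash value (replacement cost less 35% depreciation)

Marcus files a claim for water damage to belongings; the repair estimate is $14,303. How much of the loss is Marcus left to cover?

$9,131.05

Actual cash value after 35% depreciation: $14,303 × 65% = $9,296.95.
Subtract the deductible: $9,296.95 − $4,125 = $5,171.95.
$5,171.95 ≤ $25,230, so the limit doesn't bind; insurer pays $5,171.95.
Out of pocket: $14,303 − $5,171.95 = $9,131.05.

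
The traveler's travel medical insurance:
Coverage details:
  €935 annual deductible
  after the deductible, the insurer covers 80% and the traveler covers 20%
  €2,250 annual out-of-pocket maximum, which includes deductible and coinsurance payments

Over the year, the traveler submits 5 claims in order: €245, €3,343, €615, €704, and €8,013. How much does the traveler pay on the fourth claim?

Claim 1 — €245: entire amount goes to the deductible. Traveler pays €245; OOP now €245.
Claim 2 — €3,343: €690 to deductible, leaving €2,653; coinsurance €2,653 × 20% = €530.60. Traveler owes €1,220.60 (running OOP €1,465.60).
Claim 3 — €615: deductible met; 20% of €615 = €123. Traveler pays €123; OOP now €1,588.60.
Claim 4 — €704: deductible met; 20% of €704 = €140.80. Traveler owes €140.80 (running OOP €1,729.40).

€140.80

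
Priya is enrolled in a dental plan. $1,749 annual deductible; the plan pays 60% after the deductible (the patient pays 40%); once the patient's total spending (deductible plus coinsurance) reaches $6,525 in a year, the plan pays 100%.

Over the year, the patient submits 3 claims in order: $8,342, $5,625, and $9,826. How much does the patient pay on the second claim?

$2,138.80

#1 ($8,342): $1,749 finishes the deductible; $6,593 goes to coinsurance; coinsurance $6,593 × 40% = $2,637.20. Cost to patient: $4,386.20. OOP to date $4,386.20.
#2 ($5,625): deductible already satisfied, so patient's share is 40% × $5,625 = $2,250. Adding that to $4,386.20 gives $6,636.20, past the $6,525 cap; patient pays only $6,525 − $4,386.20 = $2,138.80.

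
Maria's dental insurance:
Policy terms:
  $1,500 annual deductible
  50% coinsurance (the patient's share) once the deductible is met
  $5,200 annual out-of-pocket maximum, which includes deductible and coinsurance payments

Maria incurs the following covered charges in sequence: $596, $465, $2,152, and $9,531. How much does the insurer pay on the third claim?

#1 ($596): fully absorbed by the deductible. Patient owes $596 (running OOP $596). Plan pays $596 − $596 = $0.
#2 ($465): entire amount goes to the deductible. Patient owes $465 (running OOP $1,061). Insurer: $465 − $465 = $0.
#3 ($2,152): $439 finishes the deductible; $1,713 goes to coinsurance; patient's 50% is $856.50. Patient pays $1,295.50; OOP now $2,356.50. Insurer: $2,152 − $1,295.50 = $856.50.

$856.50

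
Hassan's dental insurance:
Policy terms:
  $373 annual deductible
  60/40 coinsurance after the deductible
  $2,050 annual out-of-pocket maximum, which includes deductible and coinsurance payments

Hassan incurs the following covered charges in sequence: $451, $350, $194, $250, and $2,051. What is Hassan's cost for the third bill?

Bill 1, $451: deductible takes $373, $78 remains; patient's 40% is $31.20. Patient owes $404.20 (running OOP $404.20).
Bill 2, $350: deductible met; 40% of $350 = $140. Patient pays $140; OOP now $544.20.
Bill 3, $194: 40% coinsurance on $194 = $77.60. Patient owes $77.60 (running OOP $621.80).

$77.60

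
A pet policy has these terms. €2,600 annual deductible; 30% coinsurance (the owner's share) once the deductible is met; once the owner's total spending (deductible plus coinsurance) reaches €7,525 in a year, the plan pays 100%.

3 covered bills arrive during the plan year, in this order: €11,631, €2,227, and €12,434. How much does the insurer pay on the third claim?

Claim 1 (€11,631): €2,600 to deductible, leaving €9,031; coinsurance €9,031 × 30% = €2,709.30. Owner owes €5,309.30 (running OOP €5,309.30). Plan pays €11,631 − €5,309.30 = €6,321.70.
Claim 2 (€2,227): deductible met; 30% of €2,227 = €668.10. Owner pays €668.10; OOP now €5,977.40. Plan pays €2,227 − €668.10 = €1,558.90.
Claim 3 (€12,434): deductible met; 30% of €12,434 = €3,730.20. That would push OOP to €9,707.60, over the €7,525 cap, so owner pays €7,525 − €5,977.40 = €1,547.60. Plan pays €12,434 − €1,547.60 = €10,886.40.

€10,886.40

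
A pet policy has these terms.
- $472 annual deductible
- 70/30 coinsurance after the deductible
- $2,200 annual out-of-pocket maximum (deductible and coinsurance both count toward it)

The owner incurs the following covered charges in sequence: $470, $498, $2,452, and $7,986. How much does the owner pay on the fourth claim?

$843.60

Claim 1 — $470: entire amount goes to the deductible. Owner owes $470 (running OOP $470).
Claim 2 — $498: $2 finishes the deductible; $496 goes to coinsurance; 30% of $496 = $148.80. Owner pays $150.80; OOP now $620.80.
Claim 3 — $2,452: deductible already satisfied, so owner's share is 30% × $2,452 = $735.60. Owner owes $735.60 (running OOP $1,356.40).
Claim 4 — $7,986: deductible met; 30% of $7,986 = $2,395.80. That would push OOP to $3,752.20, over the $2,200 cap, so owner pays $2,200 − $1,356.40 = $843.60.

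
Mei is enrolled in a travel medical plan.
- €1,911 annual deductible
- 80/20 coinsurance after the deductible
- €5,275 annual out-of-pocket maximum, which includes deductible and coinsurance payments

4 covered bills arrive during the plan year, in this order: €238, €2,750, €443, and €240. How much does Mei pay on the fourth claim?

Bill 1, €238: all of it applies to the deductible. Traveler owes €238 (running OOP €238).
Bill 2, €2,750: €1,673 to deductible, leaving €1,077; traveler's 20% is €215.40. Traveler owes €1,888.40 (running OOP €2,126.40).
Bill 3, €443: deductible already satisfied, so traveler's share is 20% × €443 = €88.60. Traveler pays €88.60; OOP now €2,215.
Bill 4, €240: 20% coinsurance on €240 = €48. Traveler pays €48; OOP now €2,263.

€48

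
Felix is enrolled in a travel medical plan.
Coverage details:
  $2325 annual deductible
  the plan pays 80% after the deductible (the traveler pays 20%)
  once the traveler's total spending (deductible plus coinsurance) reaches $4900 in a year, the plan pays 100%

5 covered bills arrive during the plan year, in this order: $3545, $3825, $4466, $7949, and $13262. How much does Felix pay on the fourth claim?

Claim 1 ($3545): $2325 to deductible, leaving $1220; traveler's 20% is $244. Cost to traveler: $2569. OOP to date $2569.
Claim 2 ($3825): deductible met; 20% of $3825 = $765. Traveler pays $765; OOP now $3334.
Claim 3 ($4466): deductible met; 20% of $4466 = $893.20. Traveler owes $893.20 (running OOP $4227.20).
Claim 4 ($7949): 20% coinsurance on $7949 = $1589.80. Adding that to $4227.20 gives $5817, past the $4900 cap; traveler pays only $4900 − $4227.20 = $672.80.

$672.80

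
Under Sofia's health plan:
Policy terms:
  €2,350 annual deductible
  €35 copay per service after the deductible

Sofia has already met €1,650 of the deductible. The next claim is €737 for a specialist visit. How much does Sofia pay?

€735

Deductible still to meet: €2,350 − €1,650 = €700.
The remaining €37 (= €737 − €700) moves to the copay.
Copay on this service: €35.
That puts the patient's cost at €700 + €35 = €735.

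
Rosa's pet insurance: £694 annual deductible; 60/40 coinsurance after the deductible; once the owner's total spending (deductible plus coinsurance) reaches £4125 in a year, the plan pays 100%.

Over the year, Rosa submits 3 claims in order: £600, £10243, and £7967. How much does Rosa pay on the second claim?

Bill 1, £600: entire amount goes to the deductible. Owner owes £600 (running OOP £600).
Bill 2, £10243: deductible takes £94, £10149 remains; coinsurance £10149 × 40% = £4059.60. Together that's £94 + £4059.60 = £4153.60. That would push OOP to £4753.60, over the £4125 cap, so owner pays £4125 − £600 = £3525.

£3525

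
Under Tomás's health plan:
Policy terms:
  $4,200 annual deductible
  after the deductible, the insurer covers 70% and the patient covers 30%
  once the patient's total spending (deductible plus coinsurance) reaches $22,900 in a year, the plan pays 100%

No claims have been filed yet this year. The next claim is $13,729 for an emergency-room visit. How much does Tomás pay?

$7,058.70

Nothing has been paid toward the $4,200 deductible, so the first $4,200 of this charge is applied there.
After the $4,200 deductible portion, $13,729 − $4,200 = $9,529 is subject to coinsurance.
Patient's 30% share of $9,529 is $2,858.70.
So the patient owes $4,200 + $2,858.70 = $7,058.70 before any cap.
Total out-of-pocket so far would be $0 + $7,058.70 = $7,058.70, below the $22,900 cap — no reduction.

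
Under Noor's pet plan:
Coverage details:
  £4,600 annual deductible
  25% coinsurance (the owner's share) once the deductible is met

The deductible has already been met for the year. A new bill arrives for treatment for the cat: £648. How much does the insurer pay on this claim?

With the deductible met, the entire £648 is subject to coinsurance.
25% of £648 = £162 falls to the owner.
The insurer covers the remainder: £648 − £162 = £486.

£486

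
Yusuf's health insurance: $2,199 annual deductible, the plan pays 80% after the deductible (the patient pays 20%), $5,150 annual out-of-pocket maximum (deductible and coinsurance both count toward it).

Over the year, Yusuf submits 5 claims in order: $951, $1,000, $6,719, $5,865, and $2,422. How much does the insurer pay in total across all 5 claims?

$11,807

Bill 1, $951: fully absorbed by the deductible. Patient pays $951; OOP now $951. Plan pays $951 − $951 = $0.
Bill 2, $1,000: all of it applies to the deductible. Patient owes $1,000 (running OOP $1,951). Insurer: $1,000 − $1,000 = $0.
Bill 3, $6,719: $248 to deductible, leaving $6,471; 20% of $6,471 = $1,294.20. Cost to patient: $1,542.20. OOP to date $3,493.20. Insurer: $6,719 − $1,542.20 = $5,176.80.
Bill 4, $5,865: deductible already satisfied, so patient's share is 20% × $5,865 = $1,173. Cost to patient: $1,173. OOP to date $4,666.20. Insurer: $5,865 − $1,173 = $4,692.
Bill 5, $2,422: 20% coinsurance on $2,422 = $484.40. OOP would hit $5,150.60 > $5,150, so the cap limits the patient to $5,150 − $4,666.20 = $483.80. Insurer: $2,422 − $483.80 = $1,938.20.
Insurer total: $0 + $0 + $5,176.80 + $4,692 + $1,938.20 = $11,807.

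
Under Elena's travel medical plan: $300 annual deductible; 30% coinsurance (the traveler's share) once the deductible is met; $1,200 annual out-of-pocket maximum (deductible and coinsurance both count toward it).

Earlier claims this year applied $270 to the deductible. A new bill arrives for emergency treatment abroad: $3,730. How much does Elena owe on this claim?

$930

Deductible still to meet: $300 − $270 = $30.
After the $30 deductible portion, $3,730 − $30 = $3,700 is subject to coinsurance.
Traveler's 30% share of $3,700 is $1,110.
So the traveler owes $30 + $1,110 = $1,140 before any cap.
Adding $1,140 to the $270 already spent would give $1,410, which exceeds the $1,200 cap; the traveler pays just $1,200 − $270 = $930.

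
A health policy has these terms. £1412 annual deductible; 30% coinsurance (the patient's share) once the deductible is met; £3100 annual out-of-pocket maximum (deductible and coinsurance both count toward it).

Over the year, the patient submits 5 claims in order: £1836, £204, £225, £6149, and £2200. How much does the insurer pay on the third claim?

Claim 1 (£1836): deductible takes £1412, £424 remains; patient's 30% is £127.20. Patient pays £1539.20; OOP now £1539.20. Plan pays £1836 − £1539.20 = £296.80.
Claim 2 (£204): deductible met; 30% of £204 = £61.20. Patient owes £61.20 (running OOP £1600.40). Insurer: £204 − £61.20 = £142.80.
Claim 3 (£225): 30% coinsurance on £225 = £67.50. Patient pays £67.50; OOP now £1667.90. Insurer: £225 − £67.50 = £157.50.

£157.50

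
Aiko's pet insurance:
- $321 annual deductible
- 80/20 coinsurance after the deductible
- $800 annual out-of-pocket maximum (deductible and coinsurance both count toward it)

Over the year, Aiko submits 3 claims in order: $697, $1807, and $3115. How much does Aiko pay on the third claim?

Claim 1 — $697: deductible takes $321, $376 remains; coinsurance $376 × 20% = $75.20. Cost to owner: $396.20. OOP to date $396.20.
Claim 2 — $1807: deductible already satisfied, so owner's share is 20% × $1807 = $361.40. Owner pays $361.40; OOP now $757.60.
Claim 3 — $3115: 20% coinsurance on $3115 = $623. That would push OOP to $1380.60, over the $800 cap, so owner pays $800 − $757.60 = $42.40.

$42.40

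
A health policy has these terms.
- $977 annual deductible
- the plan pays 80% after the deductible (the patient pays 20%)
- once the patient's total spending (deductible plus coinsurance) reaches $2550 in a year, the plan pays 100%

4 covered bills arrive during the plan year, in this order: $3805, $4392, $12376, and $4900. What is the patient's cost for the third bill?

$129

Claim 1 — $3805: $977 finishes the deductible; $2828 goes to coinsurance; patient's 20% is $565.60. Patient owes $1542.60 (running OOP $1542.60).
Claim 2 — $4392: 20% coinsurance on $4392 = $878.40. Patient owes $878.40 (running OOP $2421).
Claim 3 — $12376: deductible met; 20% of $12376 = $2475.20. Adding that to $2421 gives $4896.20, past the $2550 cap; patient pays only $2550 − $2421 = $129.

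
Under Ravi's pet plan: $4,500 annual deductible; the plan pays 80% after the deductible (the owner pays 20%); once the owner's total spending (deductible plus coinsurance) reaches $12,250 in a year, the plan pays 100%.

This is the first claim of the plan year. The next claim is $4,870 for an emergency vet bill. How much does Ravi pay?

$4,574

Deductible not yet touched, so the first $4,500 of the bill goes to the deductible.
After the $4,500 deductible portion, $4,870 − $4,500 = $370 is subject to coinsurance.
Coinsurance: $370 × 20% = $74.
That puts the owner's cost at $4,500 + $74 = $4,574 before any cap.
Total out-of-pocket so far would be $0 + $4,574 = $4,574, below the $12,250 cap — no reduction.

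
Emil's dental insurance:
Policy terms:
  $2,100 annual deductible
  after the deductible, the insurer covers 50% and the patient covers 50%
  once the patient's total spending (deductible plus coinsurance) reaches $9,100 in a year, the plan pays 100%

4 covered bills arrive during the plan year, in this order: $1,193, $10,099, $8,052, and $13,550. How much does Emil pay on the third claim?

Bill 1, $1,193: fully absorbed by the deductible. Cost to patient: $1,193. OOP to date $1,193.
Bill 2, $10,099: $907 finishes the deductible; $9,192 goes to coinsurance; 50% of $9,192 = $4,596. Patient pays $5,503; OOP now $6,696.
Bill 3, $8,052: deductible met; 50% of $8,052 = $4,026. Adding that to $6,696 gives $10,722, past the $9,100 cap; patient pays only $9,100 − $6,696 = $2,404.

$2,404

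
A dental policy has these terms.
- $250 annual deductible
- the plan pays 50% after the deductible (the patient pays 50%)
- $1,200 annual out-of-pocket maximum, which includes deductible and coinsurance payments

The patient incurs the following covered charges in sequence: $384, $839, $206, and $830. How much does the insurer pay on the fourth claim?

$469.50

Bill 1, $384: $250 finishes the deductible; $134 goes to coinsurance; patient's 50% is $67. Patient pays $317; OOP now $317. Insurer: $384 − $317 = $67.
Bill 2, $839: deductible already satisfied, so patient's share is 50% × $839 = $419.50. Cost to patient: $419.50. OOP to date $736.50. Insurer: $839 − $419.50 = $419.50.
Bill 3, $206: deductible met; 50% of $206 = $103. Patient pays $103; OOP now $839.50. Insurer: $206 − $103 = $103.
Bill 4, $830: deductible already satisfied, so patient's share is 50% × $830 = $415. That would push OOP to $1,254.50, over the $1,200 cap, so patient pays $1,200 − $839.50 = $360.50. Insurer: $830 − $360.50 = $469.50.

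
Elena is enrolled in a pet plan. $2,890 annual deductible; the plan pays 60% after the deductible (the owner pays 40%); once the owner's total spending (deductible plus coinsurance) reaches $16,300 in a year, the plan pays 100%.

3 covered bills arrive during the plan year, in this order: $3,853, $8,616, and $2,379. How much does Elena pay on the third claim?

Claim 1 — $3,853: $2,890 to deductible, leaving $963; owner's 40% is $385.20. Cost to owner: $3,275.20. OOP to date $3,275.20.
Claim 2 — $8,616: 40% coinsurance on $8,616 = $3,446.40. Owner owes $3,446.40 (running OOP $6,721.60).
Claim 3 — $2,379: deductible met; 40% of $2,379 = $951.60. Owner pays $951.60; OOP now $7,673.20.

$951.60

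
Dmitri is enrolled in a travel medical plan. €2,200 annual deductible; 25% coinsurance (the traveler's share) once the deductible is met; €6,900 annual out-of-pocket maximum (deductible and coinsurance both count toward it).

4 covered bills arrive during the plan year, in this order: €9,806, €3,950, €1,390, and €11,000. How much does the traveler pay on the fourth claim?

Claim 1 (€9,806): €2,200 to deductible, leaving €7,606; traveler's 25% is €1,901.50. Cost to traveler: €4,101.50. OOP to date €4,101.50.
Claim 2 (€3,950): 25% coinsurance on €3,950 = €987.50. Cost to traveler: €987.50. OOP to date €5,089.
Claim 3 (€1,390): 25% coinsurance on €1,390 = €347.50. Traveler pays €347.50; OOP now €5,436.50.
Claim 4 (€11,000): 25% coinsurance on €11,000 = €2,750. OOP would hit €8,186.50 > €6,900, so the cap limits the traveler to €6,900 − €5,436.50 = €1,463.50.

€1,463.50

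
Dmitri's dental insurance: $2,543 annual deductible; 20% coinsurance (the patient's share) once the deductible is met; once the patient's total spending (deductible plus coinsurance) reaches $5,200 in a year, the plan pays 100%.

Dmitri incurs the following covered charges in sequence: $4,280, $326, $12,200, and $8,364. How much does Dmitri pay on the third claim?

Claim 1 — $4,280: $2,543 to deductible, leaving $1,737; coinsurance $1,737 × 20% = $347.40. Cost to patient: $2,890.40. OOP to date $2,890.40.
Claim 2 — $326: deductible met; 20% of $326 = $65.20. Patient pays $65.20; OOP now $2,955.60.
Claim 3 — $12,200: 20% coinsurance on $12,200 = $2,440. Adding that to $2,955.60 gives $5,395.60, past the $5,200 cap; patient pays only $5,200 − $2,955.60 = $2,244.40.

$2,244.40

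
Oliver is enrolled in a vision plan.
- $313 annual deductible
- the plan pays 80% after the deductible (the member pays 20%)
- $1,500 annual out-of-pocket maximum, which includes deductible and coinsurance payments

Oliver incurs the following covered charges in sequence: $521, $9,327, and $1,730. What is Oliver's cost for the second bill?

Claim 1 — $521: $313 finishes the deductible; $208 goes to coinsurance; member's 20% is $41.60. Member owes $354.60 (running OOP $354.60).
Claim 2 — $9,327: deductible already satisfied, so member's share is 20% × $9,327 = $1,865.40. Adding that to $354.60 gives $2,220, past the $1,500 cap; member pays only $1,500 − $354.60 = $1,145.40.

$1,145.40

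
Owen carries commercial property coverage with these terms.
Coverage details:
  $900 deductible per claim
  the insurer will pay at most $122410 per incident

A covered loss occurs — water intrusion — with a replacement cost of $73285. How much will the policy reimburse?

After the deductible, $73285 − $900 = $72385 remains.
That's under the $122410 cap, so the insurer reimburses the full $72385.

$72385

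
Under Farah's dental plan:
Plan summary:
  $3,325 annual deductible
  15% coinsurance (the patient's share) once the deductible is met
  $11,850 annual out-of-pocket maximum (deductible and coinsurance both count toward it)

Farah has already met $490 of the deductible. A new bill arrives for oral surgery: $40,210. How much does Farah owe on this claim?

$8,441.25

$490 of the $3,325 deductible is already met, leaving $2,835.
After the $2,835 deductible portion, $40,210 − $2,835 = $37,375 is subject to coinsurance.
Patient's 15% share of $37,375 is $5,606.25.
Patient responsibility before any cap: $2,835 + $5,606.25 = $8,441.25.
Cumulative spending $490 + $8,441.25 = $8,931.25 stays under the $11,850 maximum.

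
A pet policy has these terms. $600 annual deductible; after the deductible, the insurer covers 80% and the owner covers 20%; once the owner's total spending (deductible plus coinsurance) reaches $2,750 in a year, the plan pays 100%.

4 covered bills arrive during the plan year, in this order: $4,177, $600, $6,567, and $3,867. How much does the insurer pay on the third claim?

Bill 1, $4,177: deductible takes $600, $3,577 remains; owner's 20% is $715.40. Cost to owner: $1,315.40. OOP to date $1,315.40. Plan pays $4,177 − $1,315.40 = $2,861.60.
Bill 2, $600: deductible already satisfied, so owner's share is 20% × $600 = $120. Owner owes $120 (running OOP $1,435.40). Plan pays $600 − $120 = $480.
Bill 3, $6,567: deductible already satisfied, so owner's share is 20% × $6,567 = $1,313.40. Cost to owner: $1,313.40. OOP to date $2,748.80. Insurer: $6,567 − $1,313.40 = $5,253.60.

$5,253.60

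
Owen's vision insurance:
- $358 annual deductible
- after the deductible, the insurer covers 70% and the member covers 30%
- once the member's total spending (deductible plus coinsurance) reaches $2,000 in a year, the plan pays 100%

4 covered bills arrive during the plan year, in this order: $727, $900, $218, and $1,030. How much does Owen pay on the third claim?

Bill 1, $727: deductible takes $358, $369 remains; member's 30% is $110.70. Cost to member: $468.70. OOP to date $468.70.
Bill 2, $900: 30% coinsurance on $900 = $270. Member pays $270; OOP now $738.70.
Bill 3, $218: deductible already satisfied, so member's share is 30% × $218 = $65.40. Cost to member: $65.40. OOP to date $804.10.

$65.40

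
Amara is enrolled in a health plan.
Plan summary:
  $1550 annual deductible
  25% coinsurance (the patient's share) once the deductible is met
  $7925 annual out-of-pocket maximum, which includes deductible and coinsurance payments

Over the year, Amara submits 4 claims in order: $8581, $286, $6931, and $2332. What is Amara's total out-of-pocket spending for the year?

$5695

Bill 1, $8581: $1550 to deductible, leaving $7031; coinsurance $7031 × 25% = $1757.75. Patient pays $3307.75; OOP now $3307.75.
Bill 2, $286: deductible already satisfied, so patient's share is 25% × $286 = $71.50. Patient pays $71.50; OOP now $3379.25.
Bill 3, $6931: deductible already satisfied, so patient's share is 25% × $6931 = $1732.75. Patient owes $1732.75 (running OOP $5112).
Bill 4, $2332: deductible met; 25% of $2332 = $583. Patient owes $583 (running OOP $5695).
Total paid by the patient: $3307.75 + $71.50 + $1732.75 + $583 = $5695.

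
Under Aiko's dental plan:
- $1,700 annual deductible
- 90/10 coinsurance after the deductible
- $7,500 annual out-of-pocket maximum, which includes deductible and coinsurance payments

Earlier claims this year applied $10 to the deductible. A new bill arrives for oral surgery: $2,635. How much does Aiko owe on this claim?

$10 of the $1,700 deductible is already met, leaving $1,690.
After the $1,690 deductible portion, $2,635 − $1,690 = $945 is subject to coinsurance.
Coinsurance: $945 × 10% = $94.50.
So the patient owes $1,690 + $94.50 = $1,784.50 before any cap.
Total out-of-pocket so far would be $10 + $1,784.50 = $1,794.50, below the $7,500 cap — no reduction.

$1,784.50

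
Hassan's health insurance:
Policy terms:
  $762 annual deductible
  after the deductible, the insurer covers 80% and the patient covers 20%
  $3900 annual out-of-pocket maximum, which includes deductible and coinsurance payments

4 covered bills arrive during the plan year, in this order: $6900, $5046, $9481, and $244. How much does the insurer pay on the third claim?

$8579.80

Claim 1 — $6900: $762 finishes the deductible; $6138 goes to coinsurance; patient's 20% is $1227.60. Cost to patient: $1989.60. OOP to date $1989.60. Insurer: $6900 − $1989.60 = $4910.40.
Claim 2 — $5046: deductible met; 20% of $5046 = $1009.20. Patient owes $1009.20 (running OOP $2998.80). Plan pays $5046 − $1009.20 = $4036.80.
Claim 3 — $9481: deductible already satisfied, so patient's share is 20% × $9481 = $1896.20. Adding that to $2998.80 gives $4895, past the $3900 cap; patient pays only $3900 − $2998.80 = $901.20. Plan pays $9481 − $901.20 = $8579.80.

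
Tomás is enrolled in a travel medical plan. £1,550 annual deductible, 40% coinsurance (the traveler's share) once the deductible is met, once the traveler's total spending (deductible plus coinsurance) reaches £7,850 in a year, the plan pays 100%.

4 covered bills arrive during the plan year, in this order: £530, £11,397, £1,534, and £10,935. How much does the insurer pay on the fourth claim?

£9,399.40

Claim 1 — £530: entire amount goes to the deductible. Cost to traveler: £530. OOP to date £530. Plan pays £530 − £530 = £0.
Claim 2 — £11,397: £1,020 to deductible, leaving £10,377; coinsurance £10,377 × 40% = £4,150.80. Cost to traveler: £5,170.80. OOP to date £5,700.80. Insurer: £11,397 − £5,170.80 = £6,226.20.
Claim 3 — £1,534: deductible already satisfied, so traveler's share is 40% × £1,534 = £613.60. Cost to traveler: £613.60. OOP to date £6,314.40. Insurer: £1,534 − £613.60 = £920.40.
Claim 4 — £10,935: deductible already satisfied, so traveler's share is 40% × £10,935 = £4,374. That would push OOP to £10,688.40, over the £7,850 cap, so traveler pays £7,850 − £6,314.40 = £1,535.60. Insurer: £10,935 − £1,535.60 = £9,399.40.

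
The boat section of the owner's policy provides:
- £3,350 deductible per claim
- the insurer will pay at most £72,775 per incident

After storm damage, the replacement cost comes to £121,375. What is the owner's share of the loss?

Subtract the deductible: £121,375 − £3,350 = £118,025.
£118,025 exceeds the £72,775 limit, so the insurer pays the limit: £72,775.
The owner bears the rest of the original loss: £121,375 − £72,775 = £48,600.

£48,600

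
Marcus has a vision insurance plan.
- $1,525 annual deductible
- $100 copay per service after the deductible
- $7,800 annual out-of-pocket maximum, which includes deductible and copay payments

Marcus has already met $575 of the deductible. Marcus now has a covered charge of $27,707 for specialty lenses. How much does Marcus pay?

Deductible still to meet: $1,525 − $575 = $950.
That leaves $27,707 − $950 = $26,757 for the copay.
Copay on this service: $100.
Member responsibility before any cap: $950 + $100 = $1,050.
Cumulative spending $575 + $1,050 = $1,625 stays under the $7,800 maximum.

$1,050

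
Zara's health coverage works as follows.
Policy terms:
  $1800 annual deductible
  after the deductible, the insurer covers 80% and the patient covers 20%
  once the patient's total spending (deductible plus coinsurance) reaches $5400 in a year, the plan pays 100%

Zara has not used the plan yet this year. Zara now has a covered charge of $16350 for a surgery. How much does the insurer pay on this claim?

$11640

The full $1800 deductible is still open; $1800 of this bill applies to it.
That leaves $16350 − $1800 = $14550 for coinsurance.
Coinsurance: $14550 × 20% = $2910.
So the patient owes $1800 + $2910 = $4710 before any cap.
Total out-of-pocket so far would be $0 + $4710 = $4710, below the $5400 cap — no reduction.
Insurer pays the balance: $16350 − $4710 = $11640.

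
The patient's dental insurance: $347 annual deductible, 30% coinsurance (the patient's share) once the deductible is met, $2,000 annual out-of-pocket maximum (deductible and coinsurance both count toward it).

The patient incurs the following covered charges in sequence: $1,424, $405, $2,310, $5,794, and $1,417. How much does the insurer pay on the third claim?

Claim 1 — $1,424: $347 to deductible, leaving $1,077; patient's 30% is $323.10. Patient pays $670.10; OOP now $670.10. Insurer: $1,424 − $670.10 = $753.90.
Claim 2 — $405: deductible met; 30% of $405 = $121.50. Patient pays $121.50; OOP now $791.60. Insurer: $405 − $121.50 = $283.50.
Claim 3 — $2,310: deductible already satisfied, so patient's share is 30% × $2,310 = $693. Patient owes $693 (running OOP $1,484.60). Plan pays $2,310 − $693 = $1,617.

$1,617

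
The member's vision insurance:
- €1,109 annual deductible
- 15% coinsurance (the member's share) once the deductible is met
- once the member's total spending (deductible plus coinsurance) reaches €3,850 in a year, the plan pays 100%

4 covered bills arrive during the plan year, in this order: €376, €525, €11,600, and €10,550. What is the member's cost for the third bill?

€1,916.80

Bill 1, €376: all of it applies to the deductible. Member pays €376; OOP now €376.
Bill 2, €525: entire amount goes to the deductible. Member pays €525; OOP now €901.
Bill 3, €11,600: €208 finishes the deductible; €11,392 goes to coinsurance; 15% of €11,392 = €1,708.80. Member pays €1,916.80; OOP now €2,817.80.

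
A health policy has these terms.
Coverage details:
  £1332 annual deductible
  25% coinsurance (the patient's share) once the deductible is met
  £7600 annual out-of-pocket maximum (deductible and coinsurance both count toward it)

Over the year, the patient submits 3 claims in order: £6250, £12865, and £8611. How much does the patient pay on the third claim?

#1 (£6250): deductible takes £1332, £4918 remains; 25% of £4918 = £1229.50. Cost to patient: £2561.50. OOP to date £2561.50.
#2 (£12865): deductible already satisfied, so patient's share is 25% × £12865 = £3216.25. Cost to patient: £3216.25. OOP to date £5777.75.
#3 (£8611): deductible met; 25% of £8611 = £2152.75. That would push OOP to £7930.50, over the £7600 cap, so patient pays £7600 − £5777.75 = £1822.25.

£1822.25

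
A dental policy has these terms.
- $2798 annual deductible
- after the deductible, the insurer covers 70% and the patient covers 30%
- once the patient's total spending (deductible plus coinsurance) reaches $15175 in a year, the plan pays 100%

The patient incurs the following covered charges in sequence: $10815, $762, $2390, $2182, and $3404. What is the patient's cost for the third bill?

$717

Bill 1, $10815: $2798 finishes the deductible; $8017 goes to coinsurance; 30% of $8017 = $2405.10. Cost to patient: $5203.10. OOP to date $5203.10.
Bill 2, $762: deductible already satisfied, so patient's share is 30% × $762 = $228.60. Patient pays $228.60; OOP now $5431.70.
Bill 3, $2390: deductible met; 30% of $2390 = $717. Patient owes $717 (running OOP $6148.70).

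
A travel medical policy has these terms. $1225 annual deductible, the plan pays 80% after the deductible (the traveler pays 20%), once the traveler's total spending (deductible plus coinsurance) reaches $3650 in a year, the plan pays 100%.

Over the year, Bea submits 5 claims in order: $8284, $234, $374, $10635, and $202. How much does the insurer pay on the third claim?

Claim 1 — $8284: $1225 finishes the deductible; $7059 goes to coinsurance; 20% of $7059 = $1411.80. Cost to traveler: $2636.80. OOP to date $2636.80. Plan pays $8284 − $2636.80 = $5647.20.
Claim 2 — $234: 20% coinsurance on $234 = $46.80. Traveler pays $46.80; OOP now $2683.60. Plan pays $234 − $46.80 = $187.20.
Claim 3 — $374: 20% coinsurance on $374 = $74.80. Traveler owes $74.80 (running OOP $2758.40). Plan pays $374 − $74.80 = $299.20.

$299.20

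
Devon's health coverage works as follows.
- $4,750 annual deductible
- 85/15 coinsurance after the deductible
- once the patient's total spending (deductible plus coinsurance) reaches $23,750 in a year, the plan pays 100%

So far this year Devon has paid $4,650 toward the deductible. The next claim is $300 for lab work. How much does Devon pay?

Remaining deductible: $4,750 − $4,650 = $100.
That leaves $300 − $100 = $200 for coinsurance.
15% of $200 = $30 falls to the patient.
That puts the patient's cost at $100 + $30 = $130 before any cap.
Total out-of-pocket so far would be $4,650 + $130 = $4,780, below the $23,750 cap — no reduction.

$130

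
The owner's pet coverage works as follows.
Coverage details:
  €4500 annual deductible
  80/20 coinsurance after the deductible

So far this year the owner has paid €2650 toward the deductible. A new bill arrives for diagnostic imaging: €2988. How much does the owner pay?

Deductible still to meet: €4500 − €2650 = €1850.
That leaves €2988 − €1850 = €1138 for coinsurance.
Owner's 20% share of €1138 is €227.60.
That puts the owner's cost at €1850 + €227.60 = €2077.60.

€2077.60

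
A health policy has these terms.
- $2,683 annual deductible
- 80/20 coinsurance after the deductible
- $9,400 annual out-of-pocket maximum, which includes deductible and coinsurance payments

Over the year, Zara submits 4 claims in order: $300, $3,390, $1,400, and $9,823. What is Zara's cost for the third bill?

$280

#1 ($300): fully absorbed by the deductible. Cost to patient: $300. OOP to date $300.
#2 ($3,390): deductible takes $2,383, $1,007 remains; 20% of $1,007 = $201.40. Cost to patient: $2,584.40. OOP to date $2,884.40.
#3 ($1,400): deductible met; 20% of $1,400 = $280. Cost to patient: $280. OOP to date $3,164.40.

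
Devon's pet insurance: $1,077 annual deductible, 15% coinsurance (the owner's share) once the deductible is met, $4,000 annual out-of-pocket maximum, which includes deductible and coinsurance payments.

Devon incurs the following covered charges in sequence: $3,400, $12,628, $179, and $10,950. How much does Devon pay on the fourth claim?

Claim 1 ($3,400): deductible takes $1,077, $2,323 remains; coinsurance $2,323 × 15% = $348.45. Owner pays $1,425.45; OOP now $1,425.45.
Claim 2 ($12,628): deductible met; 15% of $12,628 = $1,894.20. Owner pays $1,894.20; OOP now $3,319.65.
Claim 3 ($179): deductible already satisfied, so owner's share is 15% × $179 = $26.85. Owner pays $26.85; OOP now $3,346.50.
Claim 4 ($10,950): deductible met; 15% of $10,950 = $1,642.50. OOP would hit $4,989 > $4,000, so the cap limits the owner to $4,000 − $3,346.50 = $653.50.

$653.50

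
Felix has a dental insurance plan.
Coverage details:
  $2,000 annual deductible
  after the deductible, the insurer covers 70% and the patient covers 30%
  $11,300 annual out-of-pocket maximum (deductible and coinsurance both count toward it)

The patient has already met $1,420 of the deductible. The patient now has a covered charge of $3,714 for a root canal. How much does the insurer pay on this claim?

Deductible still to meet: $2,000 − $1,420 = $580.
After the $580 deductible portion, $3,714 − $580 = $3,134 is subject to coinsurance.
Coinsurance: $3,134 × 30% = $940.20.
So the patient owes $580 + $940.20 = $1,520.20 before any cap.
Total out-of-pocket so far would be $1,420 + $1,520.20 = $2,940.20, below the $11,300 cap — no reduction.
The plan picks up $3,714 − $1,520.20 = $2,193.80.

$2,193.80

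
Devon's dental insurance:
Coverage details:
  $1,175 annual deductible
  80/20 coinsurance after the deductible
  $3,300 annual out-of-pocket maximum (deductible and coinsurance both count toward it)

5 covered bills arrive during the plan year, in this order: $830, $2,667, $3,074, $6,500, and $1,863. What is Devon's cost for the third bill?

Claim 1 — $830: all of it applies to the deductible. Cost to patient: $830. OOP to date $830.
Claim 2 — $2,667: $345 finishes the deductible; $2,322 goes to coinsurance; patient's 20% is $464.40. Patient owes $809.40 (running OOP $1,639.40).
Claim 3 — $3,074: deductible already satisfied, so patient's share is 20% × $3,074 = $614.80. Patient pays $614.80; OOP now $2,254.20.

$614.80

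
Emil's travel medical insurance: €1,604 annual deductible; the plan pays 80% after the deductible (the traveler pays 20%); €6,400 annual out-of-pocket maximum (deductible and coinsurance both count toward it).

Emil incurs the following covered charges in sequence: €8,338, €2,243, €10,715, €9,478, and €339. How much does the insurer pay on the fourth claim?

Claim 1 (€8,338): €1,604 to deductible, leaving €6,734; 20% of €6,734 = €1,346.80. Cost to traveler: €2,950.80. OOP to date €2,950.80. Insurer: €8,338 − €2,950.80 = €5,387.20.
Claim 2 (€2,243): deductible met; 20% of €2,243 = €448.60. Traveler pays €448.60; OOP now €3,399.40. Insurer: €2,243 − €448.60 = €1,794.40.
Claim 3 (€10,715): deductible already satisfied, so traveler's share is 20% × €10,715 = €2,143. Traveler owes €2,143 (running OOP €5,542.40). Plan pays €10,715 − €2,143 = €8,572.
Claim 4 (€9,478): deductible already satisfied, so traveler's share is 20% × €9,478 = €1,895.60. That would push OOP to €7,438, over the €6,400 cap, so traveler pays €6,400 − €5,542.40 = €857.60. Plan pays €9,478 − €857.60 = €8,620.40.

€8,620.40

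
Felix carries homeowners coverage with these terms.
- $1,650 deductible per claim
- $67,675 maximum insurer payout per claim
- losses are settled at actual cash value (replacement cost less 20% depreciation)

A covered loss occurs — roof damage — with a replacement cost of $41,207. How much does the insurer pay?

Actual cash value after 20% depreciation: $41,207 × 80% = $32,965.60.
Subtract the deductible: $32,965.60 − $1,650 = $31,315.60.
That's under the $67,675 cap, so the insurer reimburses the full $31,315.60.

$31,315.60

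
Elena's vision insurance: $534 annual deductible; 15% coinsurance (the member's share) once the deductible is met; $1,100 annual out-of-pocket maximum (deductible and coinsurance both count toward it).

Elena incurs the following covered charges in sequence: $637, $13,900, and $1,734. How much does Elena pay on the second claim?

$550.55

Claim 1 ($637): deductible takes $534, $103 remains; member's 15% is $15.45. Member owes $549.45 (running OOP $549.45).
Claim 2 ($13,900): deductible met; 15% of $13,900 = $2,085. OOP would hit $2,634.45 > $1,100, so the cap limits the member to $1,100 − $549.45 = $550.55.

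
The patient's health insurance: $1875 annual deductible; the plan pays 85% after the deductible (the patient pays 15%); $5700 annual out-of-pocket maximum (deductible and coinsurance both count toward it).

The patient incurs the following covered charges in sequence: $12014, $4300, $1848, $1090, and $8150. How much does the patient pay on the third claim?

$277.20

Claim 1 ($12014): $1875 to deductible, leaving $10139; 15% of $10139 = $1520.85. Patient owes $3395.85 (running OOP $3395.85).
Claim 2 ($4300): 15% coinsurance on $4300 = $645. Patient pays $645; OOP now $4040.85.
Claim 3 ($1848): 15% coinsurance on $1848 = $277.20. Cost to patient: $277.20. OOP to date $4318.05.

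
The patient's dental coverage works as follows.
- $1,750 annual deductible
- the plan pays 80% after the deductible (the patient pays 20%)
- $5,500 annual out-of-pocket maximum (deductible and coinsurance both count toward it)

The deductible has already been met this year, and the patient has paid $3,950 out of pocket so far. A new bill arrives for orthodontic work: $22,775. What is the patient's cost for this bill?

$1,550

The deductible is already satisfied, so the full bill goes to coinsurance.
Coinsurance: $22,775 × 20% = $4,555.
That would bring total out-of-pocket to $8,505, past the $5,500 cap. The patient is capped at $5,500 − $3,950 = $1,550 on this claim.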